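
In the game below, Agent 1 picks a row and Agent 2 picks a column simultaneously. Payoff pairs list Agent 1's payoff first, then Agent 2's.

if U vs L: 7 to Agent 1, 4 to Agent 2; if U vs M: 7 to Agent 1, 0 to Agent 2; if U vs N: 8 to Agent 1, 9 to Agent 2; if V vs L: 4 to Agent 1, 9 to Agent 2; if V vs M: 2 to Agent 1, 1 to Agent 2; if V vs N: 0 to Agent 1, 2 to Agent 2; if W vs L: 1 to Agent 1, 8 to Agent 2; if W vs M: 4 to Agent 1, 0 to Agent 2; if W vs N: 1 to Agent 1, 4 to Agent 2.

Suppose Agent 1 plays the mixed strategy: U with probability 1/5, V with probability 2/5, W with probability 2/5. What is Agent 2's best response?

Agent 2's best reply maximizes expected payoff against the mix.
L: (1/5)·4 + (2/5)·9 + (2/5)·8 = 38/5
M: (1/5)·0 + (2/5)·1 + (2/5)·0 = 2/5
N: (1/5)·9 + (2/5)·2 + (2/5)·4 = 21/5
Highest expected payoff is 38/5, from L.

L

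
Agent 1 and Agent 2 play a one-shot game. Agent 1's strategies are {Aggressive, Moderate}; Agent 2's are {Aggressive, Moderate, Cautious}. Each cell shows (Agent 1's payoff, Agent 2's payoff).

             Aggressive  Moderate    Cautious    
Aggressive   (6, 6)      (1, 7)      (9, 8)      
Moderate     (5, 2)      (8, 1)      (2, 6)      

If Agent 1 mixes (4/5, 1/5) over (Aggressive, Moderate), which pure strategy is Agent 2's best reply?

Agent 2's best reply maximizes expected payoff against the mix.
Aggressive: (4/5)·6 + (1/5)·2 = 26/5
Moderate: (4/5)·7 + (1/5)·1 = 29/5
Cautious: (4/5)·8 + (1/5)·6 = 38/5
Highest expected payoff is 38/5, from Cautious.

Cautious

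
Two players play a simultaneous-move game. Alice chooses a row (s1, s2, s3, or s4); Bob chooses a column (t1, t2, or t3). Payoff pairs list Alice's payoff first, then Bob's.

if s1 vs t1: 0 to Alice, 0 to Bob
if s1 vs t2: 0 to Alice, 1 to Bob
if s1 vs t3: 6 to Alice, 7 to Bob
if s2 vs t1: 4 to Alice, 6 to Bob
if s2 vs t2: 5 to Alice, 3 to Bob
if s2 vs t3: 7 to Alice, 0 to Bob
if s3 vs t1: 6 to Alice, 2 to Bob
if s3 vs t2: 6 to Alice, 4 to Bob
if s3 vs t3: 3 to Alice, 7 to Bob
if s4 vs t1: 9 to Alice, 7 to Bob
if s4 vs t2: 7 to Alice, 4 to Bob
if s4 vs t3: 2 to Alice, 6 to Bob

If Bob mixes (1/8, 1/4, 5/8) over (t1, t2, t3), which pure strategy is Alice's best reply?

Compute Alice's expected payoff from each pure strategy against the given mix.
s1: (1/8)·0 + (1/4)·0 + (5/8)·6 = 15/4
s2: (1/8)·4 + (1/4)·5 + (5/8)·7 = 49/8
s3: (1/8)·6 + (1/4)·6 + (5/8)·3 = 33/8
s4: (1/8)·9 + (1/4)·7 + (5/8)·2 = 33/8
Highest expected payoff is 49/8, from s2.

s2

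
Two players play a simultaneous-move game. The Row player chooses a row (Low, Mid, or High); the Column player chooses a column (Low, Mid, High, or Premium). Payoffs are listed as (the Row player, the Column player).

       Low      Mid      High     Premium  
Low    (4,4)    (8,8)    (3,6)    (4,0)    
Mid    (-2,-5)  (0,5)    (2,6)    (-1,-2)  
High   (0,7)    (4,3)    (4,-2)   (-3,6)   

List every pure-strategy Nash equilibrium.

Find each player's best response to every opponent strategy; NE are the intersections.
The Row player's best responses — vs Low: Low (payoff 4); vs Mid: Low (payoff 8); vs High: High (payoff 4); vs Premium: Low (payoff 4).
The Column player's best responses — vs Low: Mid (payoff 8); vs Mid: High (payoff 6); vs High: Low (payoff 7).
The only mutual best response is (Low, Mid); neither player gains by switching there.

(Low, Mid)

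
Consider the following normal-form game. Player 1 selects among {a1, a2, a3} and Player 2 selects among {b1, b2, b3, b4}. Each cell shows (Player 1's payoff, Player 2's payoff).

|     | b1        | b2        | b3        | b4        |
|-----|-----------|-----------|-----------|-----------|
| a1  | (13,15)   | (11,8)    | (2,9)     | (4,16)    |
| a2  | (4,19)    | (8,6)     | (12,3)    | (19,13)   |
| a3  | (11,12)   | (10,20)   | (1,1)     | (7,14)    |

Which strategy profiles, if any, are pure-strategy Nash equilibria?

No pure-strategy Nash equilibrium

Find each player's best response to every opponent strategy; NE are the intersections.
Player 1's best responses — vs b1: a1 (payoff 13); vs b2: a1 (payoff 11); vs b3: a2 (payoff 12); vs b4: a2 (payoff 19).
Player 2's best responses — vs a1: b4 (payoff 16); vs a2: b1 (payoff 19); vs a3: b2 (payoff 20).
No cell has both players best-responding. For instance, Player 1's best reply to b3 is a2, but against a2 Player 2 prefers b1 over b3.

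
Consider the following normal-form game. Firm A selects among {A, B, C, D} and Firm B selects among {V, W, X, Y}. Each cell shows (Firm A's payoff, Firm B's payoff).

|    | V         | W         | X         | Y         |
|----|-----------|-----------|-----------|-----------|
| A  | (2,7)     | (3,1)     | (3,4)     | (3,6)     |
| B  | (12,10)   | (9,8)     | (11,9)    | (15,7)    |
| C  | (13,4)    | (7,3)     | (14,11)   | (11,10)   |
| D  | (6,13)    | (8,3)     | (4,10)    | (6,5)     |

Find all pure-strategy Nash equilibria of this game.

(C, X)

A profile is a Nash equilibrium when each player is best-responding to the other.
Firm A's best responses — vs V: C (payoff 13); vs W: B (payoff 9); vs X: C (payoff 14); vs Y: B (payoff 15).
Firm B's best responses — vs A: V (payoff 7); vs B: V (payoff 10); vs C: X (payoff 11); vs D: V (payoff 13).
The only mutual best response is (C, X); neither player gains by switching there.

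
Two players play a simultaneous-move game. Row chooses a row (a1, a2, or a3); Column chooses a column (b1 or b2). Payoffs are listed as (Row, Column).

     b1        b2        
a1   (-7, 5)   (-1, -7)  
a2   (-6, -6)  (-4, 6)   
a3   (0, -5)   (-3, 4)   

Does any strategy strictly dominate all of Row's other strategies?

Check whether one of Row's strategies beats all alternatives regardless of what the opponent does.
a1 is not dominant: against b1, a2 gives -6 > -7.
a2 is not dominant: against b1, a3 gives 0 > -6.
a3 is not dominant: against b2, a1 gives -1 > -3.
No single strategy is best against every opponent action.

None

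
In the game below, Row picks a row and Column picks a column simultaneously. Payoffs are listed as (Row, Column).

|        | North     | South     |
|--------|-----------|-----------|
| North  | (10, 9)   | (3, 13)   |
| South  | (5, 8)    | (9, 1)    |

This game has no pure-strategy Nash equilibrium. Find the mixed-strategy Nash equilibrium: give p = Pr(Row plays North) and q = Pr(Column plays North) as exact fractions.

p = 7/11, q = 6/11

Each player's mixing probability is pinned down by making the *other* player indifferent.
Column indifferent between North and South: p·9 + (1−p)·8 = p·13 + (1−p)·1 ⟹ 8 + 1p = 1 + 12p ⟹ p = 7/11.
Row indifferent between North and South: q·10 + (1−q)·3 = q·5 + (1−q)·9 ⟹ 3 + 7q = 9 + (-4)q ⟹ q = 6/11.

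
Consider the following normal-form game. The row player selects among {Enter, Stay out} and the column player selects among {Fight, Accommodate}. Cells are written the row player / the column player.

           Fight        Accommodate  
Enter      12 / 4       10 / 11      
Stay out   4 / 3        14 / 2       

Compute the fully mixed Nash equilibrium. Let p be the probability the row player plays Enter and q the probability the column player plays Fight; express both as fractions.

p = 1/8, q = 1/3

In a mixed NE each player is indifferent between their pure strategies, so the opponent's mix sets the indifference.
The column player indifferent between Fight and Accommodate: p·4 + (1−p)·3 = p·11 + (1−p)·2 ⟹ 3 + 1p = 2 + 9p ⟹ p = 1/8.
The row player indifferent between Enter and Stay out: q·12 + (1−q)·10 = q·4 + (1−q)·14 ⟹ 10 + 2q = 14 + (-10)q ⟹ q = 1/3.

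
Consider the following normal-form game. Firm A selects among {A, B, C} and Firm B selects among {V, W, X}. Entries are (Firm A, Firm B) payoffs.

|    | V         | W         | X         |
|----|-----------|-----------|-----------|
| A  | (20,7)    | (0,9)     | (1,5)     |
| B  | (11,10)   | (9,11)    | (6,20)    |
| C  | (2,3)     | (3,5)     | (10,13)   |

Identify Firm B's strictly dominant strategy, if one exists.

Check whether one of Firm B's strategies beats all alternatives regardless of what the opponent does.
V is not dominant: against A, W gives 9 > 7.
W is not dominant: against B, X gives 20 > 11.
X is not dominant: against A, V gives 7 > 5.
No single strategy is best against every opponent action.

No strictly dominant strategy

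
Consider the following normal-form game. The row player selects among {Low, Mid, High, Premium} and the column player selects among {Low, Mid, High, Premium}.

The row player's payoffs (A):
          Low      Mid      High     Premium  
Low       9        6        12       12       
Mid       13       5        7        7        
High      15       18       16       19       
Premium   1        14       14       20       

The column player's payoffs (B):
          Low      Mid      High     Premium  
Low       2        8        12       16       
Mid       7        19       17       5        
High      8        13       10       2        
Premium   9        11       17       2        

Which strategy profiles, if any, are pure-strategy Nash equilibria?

(High, Mid)

Find each player's best response to every opponent strategy; NE are the intersections.
The row player's best responses — vs Low: High (payoff 15); vs Mid: High (payoff 18); vs High: High (payoff 16); vs Premium: Premium (payoff 20).
The column player's best responses — vs Low: Premium (payoff 16); vs Mid: Mid (payoff 19); vs High: Mid (payoff 13); vs Premium: High (payoff 17).
The only mutual best response is (High, Mid); neither player gains by switching there.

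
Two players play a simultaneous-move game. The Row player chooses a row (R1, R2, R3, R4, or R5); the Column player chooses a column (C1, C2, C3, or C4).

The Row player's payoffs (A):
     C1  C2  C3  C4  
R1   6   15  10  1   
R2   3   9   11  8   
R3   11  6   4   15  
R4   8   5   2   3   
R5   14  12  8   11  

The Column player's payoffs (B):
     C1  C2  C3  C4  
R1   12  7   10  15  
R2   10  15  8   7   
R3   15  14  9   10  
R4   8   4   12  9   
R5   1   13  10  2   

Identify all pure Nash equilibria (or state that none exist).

There is no pure-strategy Nash equilibrium

Find each player's best response to every opponent strategy; NE are the intersections.
The Row player's best responses — vs C1: R5 (payoff 14); vs C2: R1 (payoff 15); vs C3: R2 (payoff 11); vs C4: R3 (payoff 15).
The Column player's best responses — vs R1: C4 (payoff 15); vs R2: C2 (payoff 15); vs R3: C1 (payoff 15); vs R4: C3 (payoff 12); vs R5: C2 (payoff 13).
No cell has both players best-responding. For instance, the Row player's best reply to C3 is R2, but against R2 the Column player prefers C2 over C3.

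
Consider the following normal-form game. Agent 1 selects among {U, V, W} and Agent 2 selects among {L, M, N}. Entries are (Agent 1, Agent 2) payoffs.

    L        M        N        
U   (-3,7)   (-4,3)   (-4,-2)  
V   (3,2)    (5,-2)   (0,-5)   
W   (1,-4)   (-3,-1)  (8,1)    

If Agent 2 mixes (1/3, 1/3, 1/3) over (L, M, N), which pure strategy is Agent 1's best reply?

Compute Agent 1's expected payoff from each pure strategy against the given mix.
U: (1/3)·(-3) + (1/3)·(-4) + (1/3)·(-4) = -11/3
V: (1/3)·3 + (1/3)·5 + (1/3)·0 = 8/3
W: (1/3)·1 + (1/3)·(-3) + (1/3)·8 = 2
Highest expected payoff is 8/3, from V.

V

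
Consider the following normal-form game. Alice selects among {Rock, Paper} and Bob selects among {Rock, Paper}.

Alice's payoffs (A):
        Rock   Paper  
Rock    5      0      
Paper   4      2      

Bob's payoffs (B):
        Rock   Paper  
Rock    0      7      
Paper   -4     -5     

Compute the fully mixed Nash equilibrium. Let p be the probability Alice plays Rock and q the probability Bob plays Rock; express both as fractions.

Each player's mixing probability is pinned down by making the *other* player indifferent.
Bob indifferent between Rock and Paper: p·0 + (1−p)·(-4) = p·7 + (1−p)·(-5) ⟹ (-4) + 4p = (-5) + 12p ⟹ p = 1/8.
Alice indifferent between Rock and Paper: q·5 + (1−q)·0 = q·4 + (1−q)·2 ⟹ 0 + 5q = 2 + 2q ⟹ q = 2/3.

p = 1/8, q = 2/3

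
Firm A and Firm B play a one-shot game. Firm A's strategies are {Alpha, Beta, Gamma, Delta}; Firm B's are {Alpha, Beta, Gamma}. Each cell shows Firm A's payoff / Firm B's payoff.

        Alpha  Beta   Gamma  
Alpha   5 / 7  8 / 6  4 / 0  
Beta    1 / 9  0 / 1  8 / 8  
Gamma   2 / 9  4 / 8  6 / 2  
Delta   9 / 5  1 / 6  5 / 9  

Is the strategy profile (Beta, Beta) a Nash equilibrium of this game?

No

Holding Firm B at Beta: Firm A gets 0 from Beta but could get 8 by switching to Alpha. Firm A has a profitable deviation.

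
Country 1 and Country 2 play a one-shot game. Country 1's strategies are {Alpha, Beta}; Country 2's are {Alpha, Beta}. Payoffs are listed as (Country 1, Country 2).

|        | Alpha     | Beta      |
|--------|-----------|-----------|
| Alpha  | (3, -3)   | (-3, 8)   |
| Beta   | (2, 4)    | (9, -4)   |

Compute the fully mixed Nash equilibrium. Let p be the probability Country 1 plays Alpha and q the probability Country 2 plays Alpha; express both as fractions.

p = 8/19, q = 12/13

Each player's mixing probability is pinned down by making the *other* player indifferent.
Country 2 indifferent between Alpha and Beta: p·(-3) + (1−p)·4 = p·8 + (1−p)·(-4) ⟹ 4 + (-7)p = (-4) + 12p ⟹ p = 8/19.
Country 1 indifferent between Alpha and Beta: q·3 + (1−q)·(-3) = q·2 + (1−q)·9 ⟹ (-3) + 6q = 9 + (-7)q ⟹ q = 12/13.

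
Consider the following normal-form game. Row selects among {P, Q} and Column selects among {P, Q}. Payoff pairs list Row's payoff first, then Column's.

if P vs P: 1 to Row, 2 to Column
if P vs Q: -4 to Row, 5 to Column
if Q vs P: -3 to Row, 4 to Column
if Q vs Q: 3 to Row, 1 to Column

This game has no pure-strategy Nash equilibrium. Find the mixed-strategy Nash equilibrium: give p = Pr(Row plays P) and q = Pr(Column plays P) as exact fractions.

Each player's mixing probability is pinned down by making the *other* player indifferent.
Column indifferent between P and Q: p·2 + (1−p)·4 = p·5 + (1−p)·1 ⟹ 4 + (-2)p = 1 + 4p ⟹ p = 1/2.
Row indifferent between P and Q: q·1 + (1−q)·(-4) = q·(-3) + (1−q)·3 ⟹ (-4) + 5q = 3 + (-6)q ⟹ q = 7/11.

p = 1/2, q = 7/11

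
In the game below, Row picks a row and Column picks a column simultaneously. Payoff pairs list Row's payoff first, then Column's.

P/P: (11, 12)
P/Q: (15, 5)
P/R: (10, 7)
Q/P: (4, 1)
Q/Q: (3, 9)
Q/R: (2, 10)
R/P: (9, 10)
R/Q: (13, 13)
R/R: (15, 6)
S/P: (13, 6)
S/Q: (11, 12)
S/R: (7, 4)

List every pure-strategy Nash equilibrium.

Check mutual best responses: a cell is a NE iff neither player can gain by unilaterally deviating.
Row's best responses — vs P: S (payoff 13); vs Q: P (payoff 15); vs R: R (payoff 15).
Column's best responses — vs P: P (payoff 12); vs Q: R (payoff 10); vs R: Q (payoff 13); vs S: Q (payoff 12).
No cell has both players best-responding. For instance, Row's best reply to R is R, but against R Column prefers Q over R.

There is no pure-strategy Nash equilibrium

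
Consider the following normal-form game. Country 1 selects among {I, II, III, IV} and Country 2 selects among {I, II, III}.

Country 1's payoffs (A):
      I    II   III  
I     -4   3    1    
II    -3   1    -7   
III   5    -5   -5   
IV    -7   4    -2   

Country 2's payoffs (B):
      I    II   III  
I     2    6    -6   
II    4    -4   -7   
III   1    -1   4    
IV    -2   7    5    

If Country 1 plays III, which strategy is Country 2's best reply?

III

With Country 1 fixed at III, Country 2's payoffs are: I → 1, II → -1, III → 4.
The maximum is 4, achieved by III.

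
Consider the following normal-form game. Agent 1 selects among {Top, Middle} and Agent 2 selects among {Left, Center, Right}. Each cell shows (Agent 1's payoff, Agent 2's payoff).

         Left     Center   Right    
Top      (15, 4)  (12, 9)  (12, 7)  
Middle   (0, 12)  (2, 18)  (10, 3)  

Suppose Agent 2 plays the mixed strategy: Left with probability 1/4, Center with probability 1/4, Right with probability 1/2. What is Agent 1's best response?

Top

Compute Agent 1's expected payoff from each pure strategy against the given mix.
Top: (1/4)·15 + (1/4)·12 + (1/2)·12 = 51/4
Middle: (1/4)·0 + (1/4)·2 + (1/2)·10 = 11/2
Highest expected payoff is 51/4, from Top.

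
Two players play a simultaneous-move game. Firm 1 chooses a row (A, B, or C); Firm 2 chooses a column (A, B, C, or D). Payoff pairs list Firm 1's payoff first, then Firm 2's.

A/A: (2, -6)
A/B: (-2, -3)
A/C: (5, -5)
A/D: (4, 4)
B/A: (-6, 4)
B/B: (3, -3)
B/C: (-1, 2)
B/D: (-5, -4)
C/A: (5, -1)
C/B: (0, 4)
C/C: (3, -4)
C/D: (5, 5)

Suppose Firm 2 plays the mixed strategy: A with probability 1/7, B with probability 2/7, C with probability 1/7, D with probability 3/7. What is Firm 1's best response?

Compute Firm 1's expected payoff from each pure strategy against the given mix.
A: (1/7)·2 + (2/7)·(-2) + (1/7)·5 + (3/7)·4 = 15/7
B: (1/7)·(-6) + (2/7)·3 + (1/7)·(-1) + (3/7)·(-5) = -16/7
C: (1/7)·5 + (2/7)·0 + (1/7)·3 + (3/7)·5 = 23/7
Highest expected payoff is 23/7, from C.

C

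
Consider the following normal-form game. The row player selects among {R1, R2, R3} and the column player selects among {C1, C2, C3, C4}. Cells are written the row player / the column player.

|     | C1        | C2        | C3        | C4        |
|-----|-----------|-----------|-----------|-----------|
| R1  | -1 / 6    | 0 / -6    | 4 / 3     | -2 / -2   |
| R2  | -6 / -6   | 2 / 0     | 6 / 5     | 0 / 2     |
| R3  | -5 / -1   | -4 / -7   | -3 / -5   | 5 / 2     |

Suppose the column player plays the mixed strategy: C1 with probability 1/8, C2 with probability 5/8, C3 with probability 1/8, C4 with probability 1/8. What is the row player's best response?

R2

The row player's best reply maximizes expected payoff against the mix.
R1: (1/8)·(-1) + (5/8)·0 + (1/8)·4 + (1/8)·(-2) = 1/8
R2: (1/8)·(-6) + (5/8)·2 + (1/8)·6 + (1/8)·0 = 5/4
R3: (1/8)·(-5) + (5/8)·(-4) + (1/8)·(-3) + (1/8)·5 = -23/8
Highest expected payoff is 5/4, from R2.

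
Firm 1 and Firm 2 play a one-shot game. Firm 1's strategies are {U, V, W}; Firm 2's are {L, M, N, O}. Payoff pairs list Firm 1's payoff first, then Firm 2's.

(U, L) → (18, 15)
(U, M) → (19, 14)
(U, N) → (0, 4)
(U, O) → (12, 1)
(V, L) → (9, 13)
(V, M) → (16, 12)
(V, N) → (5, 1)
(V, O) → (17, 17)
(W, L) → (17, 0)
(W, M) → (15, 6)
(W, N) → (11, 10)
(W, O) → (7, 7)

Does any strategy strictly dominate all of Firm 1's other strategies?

None

Check whether one of Firm 1's strategies beats all alternatives regardless of what the opponent does.
U is not dominant: against N, V gives 5 > 0.
V is not dominant: against L, U gives 18 > 9.
W is not dominant: against L, U gives 18 > 17.
No single strategy is best against every opponent action.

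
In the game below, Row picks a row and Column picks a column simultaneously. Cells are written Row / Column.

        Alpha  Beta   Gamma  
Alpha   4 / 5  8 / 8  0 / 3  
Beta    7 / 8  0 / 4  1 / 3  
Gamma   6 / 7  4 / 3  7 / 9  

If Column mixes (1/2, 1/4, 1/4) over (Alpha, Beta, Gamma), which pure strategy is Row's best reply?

Compute Row's expected payoff from each pure strategy against the given mix.
Alpha: (1/2)·4 + (1/4)·8 + (1/4)·0 = 4
Beta: (1/2)·7 + (1/4)·0 + (1/4)·1 = 15/4
Gamma: (1/2)·6 + (1/4)·4 + (1/4)·7 = 23/4
Highest expected payoff is 23/4, from Gamma.

Gamma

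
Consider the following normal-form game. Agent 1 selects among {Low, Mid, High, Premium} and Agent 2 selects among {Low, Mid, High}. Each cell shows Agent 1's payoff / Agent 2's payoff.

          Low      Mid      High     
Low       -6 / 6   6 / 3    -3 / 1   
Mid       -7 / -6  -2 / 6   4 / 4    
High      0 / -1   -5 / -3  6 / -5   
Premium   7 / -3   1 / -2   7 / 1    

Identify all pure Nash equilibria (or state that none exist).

Check mutual best responses: a cell is a NE iff neither player can gain by unilaterally deviating.
Agent 1's best responses — vs Low: Premium (payoff 7); vs Mid: Low (payoff 6); vs High: Premium (payoff 7).
Agent 2's best responses — vs Low: Low (payoff 6); vs Mid: Mid (payoff 6); vs High: Low (payoff -1); vs Premium: High (payoff 1).
The only mutual best response is (Premium, High); neither player gains by switching there.

(Premium, High)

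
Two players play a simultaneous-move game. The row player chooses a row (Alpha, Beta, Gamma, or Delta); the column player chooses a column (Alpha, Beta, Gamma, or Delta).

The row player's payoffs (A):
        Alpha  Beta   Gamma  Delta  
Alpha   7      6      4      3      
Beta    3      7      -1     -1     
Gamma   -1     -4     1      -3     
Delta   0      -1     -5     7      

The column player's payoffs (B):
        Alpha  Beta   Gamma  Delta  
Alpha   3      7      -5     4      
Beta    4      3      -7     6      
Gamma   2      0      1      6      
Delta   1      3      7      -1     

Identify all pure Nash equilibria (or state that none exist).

Check mutual best responses: a cell is a NE iff neither player can gain by unilaterally deviating.
The row player's best responses — vs Alpha: Alpha (payoff 7); vs Beta: Beta (payoff 7); vs Gamma: Alpha (payoff 4); vs Delta: Delta (payoff 7).
The column player's best responses — vs Alpha: Beta (payoff 7); vs Beta: Delta (payoff 6); vs Gamma: Delta (payoff 6); vs Delta: Gamma (payoff 7).
No cell has both players best-responding. For instance, the row player's best reply to Delta is Delta, but against Delta the column player prefers Gamma over Delta.

No pure-strategy Nash equilibrium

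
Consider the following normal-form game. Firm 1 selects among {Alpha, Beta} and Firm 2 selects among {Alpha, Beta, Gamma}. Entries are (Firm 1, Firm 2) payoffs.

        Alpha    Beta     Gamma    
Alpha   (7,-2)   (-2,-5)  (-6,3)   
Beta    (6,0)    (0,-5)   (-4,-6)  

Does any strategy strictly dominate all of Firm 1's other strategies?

Check whether one of Firm 1's strategies beats all alternatives regardless of what the opponent does.
Alpha is not dominant: against Beta, Beta gives 0 > -2.
Beta is not dominant: against Alpha, Alpha gives 7 > 6.
No single strategy is best against every opponent action.

None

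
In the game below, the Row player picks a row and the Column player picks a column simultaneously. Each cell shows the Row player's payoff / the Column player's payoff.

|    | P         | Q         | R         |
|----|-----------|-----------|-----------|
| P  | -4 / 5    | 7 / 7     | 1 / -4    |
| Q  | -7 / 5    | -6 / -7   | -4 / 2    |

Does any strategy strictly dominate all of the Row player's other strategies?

Check whether one of the Row player's strategies beats all alternatives regardless of what the opponent does.
P strictly dominates: vs P: -4 > -7; vs Q: 7 > -6; vs R: 1 > -4.

P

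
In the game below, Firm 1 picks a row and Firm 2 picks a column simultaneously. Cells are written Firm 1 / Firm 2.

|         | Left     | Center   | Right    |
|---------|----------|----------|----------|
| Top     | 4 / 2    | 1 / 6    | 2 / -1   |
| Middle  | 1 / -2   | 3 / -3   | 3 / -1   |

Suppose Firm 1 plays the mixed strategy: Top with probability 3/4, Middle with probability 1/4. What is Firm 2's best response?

Compute Firm 2's expected payoff from each pure strategy against the given mix.
Left: (3/4)·2 + (1/4)·(-2) = 1
Center: (3/4)·6 + (1/4)·(-3) = 15/4
Right: (3/4)·(-1) + (1/4)·(-1) = -1
Highest expected payoff is 15/4, from Center.

Center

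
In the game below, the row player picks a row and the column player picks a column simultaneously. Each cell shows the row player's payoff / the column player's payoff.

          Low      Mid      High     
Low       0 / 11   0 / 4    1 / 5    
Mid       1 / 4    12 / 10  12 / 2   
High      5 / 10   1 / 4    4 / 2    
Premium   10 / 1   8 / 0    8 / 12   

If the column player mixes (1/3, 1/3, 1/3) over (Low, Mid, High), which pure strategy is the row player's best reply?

The row player's best reply maximizes expected payoff against the mix.
Low: (1/3)·0 + (1/3)·0 + (1/3)·1 = 1/3
Mid: (1/3)·1 + (1/3)·12 + (1/3)·12 = 25/3
High: (1/3)·5 + (1/3)·1 + (1/3)·4 = 10/3
Premium: (1/3)·10 + (1/3)·8 + (1/3)·8 = 26/3
Highest expected payoff is 26/3, from Premium.

Premium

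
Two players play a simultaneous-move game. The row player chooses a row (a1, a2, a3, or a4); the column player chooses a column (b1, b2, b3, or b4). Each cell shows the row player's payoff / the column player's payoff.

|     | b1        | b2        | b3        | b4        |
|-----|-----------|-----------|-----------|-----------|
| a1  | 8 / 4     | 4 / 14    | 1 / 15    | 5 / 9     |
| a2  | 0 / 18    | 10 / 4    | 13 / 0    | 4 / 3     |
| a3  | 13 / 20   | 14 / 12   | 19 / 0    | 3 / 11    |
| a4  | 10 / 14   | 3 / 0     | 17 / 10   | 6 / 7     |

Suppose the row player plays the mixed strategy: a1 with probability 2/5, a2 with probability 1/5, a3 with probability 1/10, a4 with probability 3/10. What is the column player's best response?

b1

Compute the column player's expected payoff from each pure strategy against the given mix.
b1: (2/5)·4 + (1/5)·18 + (1/10)·20 + (3/10)·14 = 57/5
b2: (2/5)·14 + (1/5)·4 + (1/10)·12 + (3/10)·0 = 38/5
b3: (2/5)·15 + (1/5)·0 + (1/10)·0 + (3/10)·10 = 9
b4: (2/5)·9 + (1/5)·3 + (1/10)·11 + (3/10)·7 = 37/5
Highest expected payoff is 57/5, from b1.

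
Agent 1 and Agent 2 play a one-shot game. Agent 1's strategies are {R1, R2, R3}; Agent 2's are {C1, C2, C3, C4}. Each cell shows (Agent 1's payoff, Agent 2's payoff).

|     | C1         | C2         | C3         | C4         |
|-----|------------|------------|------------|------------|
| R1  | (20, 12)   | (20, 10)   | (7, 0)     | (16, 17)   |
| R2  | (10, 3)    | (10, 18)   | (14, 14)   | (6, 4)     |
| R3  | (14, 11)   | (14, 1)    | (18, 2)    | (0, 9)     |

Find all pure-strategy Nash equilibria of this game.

Check mutual best responses: a cell is a NE iff neither player can gain by unilaterally deviating.
Agent 1's best responses — vs C1: R1 (payoff 20); vs C2: R1 (payoff 20); vs C3: R3 (payoff 18); vs C4: R1 (payoff 16).
Agent 2's best responses — vs R1: C4 (payoff 17); vs R2: C2 (payoff 18); vs R3: C1 (payoff 11).
The only mutual best response is (R1, C4); neither player gains by switching there.

(R1, C4)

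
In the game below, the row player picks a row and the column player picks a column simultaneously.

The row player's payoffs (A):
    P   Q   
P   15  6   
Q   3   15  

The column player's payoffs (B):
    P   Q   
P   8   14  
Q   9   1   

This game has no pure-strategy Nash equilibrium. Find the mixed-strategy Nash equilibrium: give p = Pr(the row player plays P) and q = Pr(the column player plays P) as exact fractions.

Each player's mixing probability is pinned down by making the *other* player indifferent.
The column player indifferent between P and Q: p·8 + (1−p)·9 = p·14 + (1−p)·1 ⟹ 9 + (-1)p = 1 + 13p ⟹ p = 4/7.
The row player indifferent between P and Q: q·15 + (1−q)·6 = q·3 + (1−q)·15 ⟹ 6 + 9q = 15 + (-12)q ⟹ q = 3/7.

p = 4/7, q = 3/7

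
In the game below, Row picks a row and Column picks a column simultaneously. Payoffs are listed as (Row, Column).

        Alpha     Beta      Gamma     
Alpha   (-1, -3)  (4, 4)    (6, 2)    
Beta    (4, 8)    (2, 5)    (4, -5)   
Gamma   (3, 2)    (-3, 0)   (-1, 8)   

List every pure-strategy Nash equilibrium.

A profile is a Nash equilibrium when each player is best-responding to the other.
Row's best responses — vs Alpha: Beta (payoff 4); vs Beta: Alpha (payoff 4); vs Gamma: Alpha (payoff 6).
Column's best responses — vs Alpha: Beta (payoff 4); vs Beta: Alpha (payoff 8); vs Gamma: Gamma (payoff 8).
Mutual best responses occur at (Alpha, Beta) and (Beta, Alpha); at each, neither player gains by switching.

(Alpha, Beta) and (Beta, Alpha)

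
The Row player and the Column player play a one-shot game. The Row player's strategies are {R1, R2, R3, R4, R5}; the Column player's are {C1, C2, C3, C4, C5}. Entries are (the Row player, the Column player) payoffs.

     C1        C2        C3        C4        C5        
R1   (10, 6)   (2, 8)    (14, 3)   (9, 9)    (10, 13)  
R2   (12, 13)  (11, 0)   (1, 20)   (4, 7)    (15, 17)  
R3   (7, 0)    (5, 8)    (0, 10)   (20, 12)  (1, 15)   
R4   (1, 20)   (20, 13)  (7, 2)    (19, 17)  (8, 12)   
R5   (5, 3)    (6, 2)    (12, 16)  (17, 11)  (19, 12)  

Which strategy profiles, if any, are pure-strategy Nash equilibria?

Find each player's best response to every opponent strategy; NE are the intersections.
The Row player's best responses — vs C1: R2 (payoff 12); vs C2: R4 (payoff 20); vs C3: R1 (payoff 14); vs C4: R3 (payoff 20); vs C5: R5 (payoff 19).
The Column player's best responses — vs R1: C5 (payoff 13); vs R2: C3 (payoff 20); vs R3: C5 (payoff 15); vs R4: C1 (payoff 20); vs R5: C3 (payoff 16).
No cell has both players best-responding. For instance, the Row player's best reply to C1 is R2, but against R2 the Column player prefers C3 over C1.

No pure-strategy Nash equilibrium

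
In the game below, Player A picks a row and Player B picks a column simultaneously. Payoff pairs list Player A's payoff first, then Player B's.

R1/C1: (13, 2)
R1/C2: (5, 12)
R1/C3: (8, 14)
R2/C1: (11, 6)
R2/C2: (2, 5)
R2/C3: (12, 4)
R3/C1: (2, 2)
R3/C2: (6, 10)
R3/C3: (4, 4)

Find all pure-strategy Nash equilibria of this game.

Find each player's best response to every opponent strategy; NE are the intersections.
Player A's best responses — vs C1: R1 (payoff 13); vs C2: R3 (payoff 6); vs C3: R2 (payoff 12).
Player B's best responses — vs R1: C3 (payoff 14); vs R2: C1 (payoff 6); vs R3: C2 (payoff 10).
The only mutual best response is (R3, C2); neither player gains by switching there.

(R3, C2)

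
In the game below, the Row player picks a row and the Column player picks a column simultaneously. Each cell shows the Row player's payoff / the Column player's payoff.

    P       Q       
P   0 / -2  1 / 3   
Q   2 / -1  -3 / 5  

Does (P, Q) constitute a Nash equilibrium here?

Holding the Column player at Q: the Row player gets 1 from P, versus -3 from Q. No profitable deviation for the Row player.
Holding the Row player at P: the Column player gets 3 from Q, versus -2 from P. No profitable deviation for the Column player either.

Yes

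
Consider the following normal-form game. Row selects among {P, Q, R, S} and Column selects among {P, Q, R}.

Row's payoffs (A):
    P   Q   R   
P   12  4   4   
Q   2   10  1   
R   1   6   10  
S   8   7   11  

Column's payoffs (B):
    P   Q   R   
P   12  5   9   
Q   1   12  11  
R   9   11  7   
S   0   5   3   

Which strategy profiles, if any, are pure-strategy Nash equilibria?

(P, P) and (Q, Q)

Find each player's best response to every opponent strategy; NE are the intersections.
Row's best responses — vs P: P (payoff 12); vs Q: Q (payoff 10); vs R: S (payoff 11).
Column's best responses — vs P: P (payoff 12); vs Q: Q (payoff 12); vs R: Q (payoff 11); vs S: Q (payoff 5).
Mutual best responses occur at (P, P) and (Q, Q); at each, neither player gains by switching.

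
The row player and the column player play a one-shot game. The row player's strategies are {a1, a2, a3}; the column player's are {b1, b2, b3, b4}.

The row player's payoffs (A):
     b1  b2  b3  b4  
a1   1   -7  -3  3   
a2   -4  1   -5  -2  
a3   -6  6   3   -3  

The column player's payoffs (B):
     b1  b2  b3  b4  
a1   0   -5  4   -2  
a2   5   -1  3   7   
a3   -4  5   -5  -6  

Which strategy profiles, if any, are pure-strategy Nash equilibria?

(a3, b2)

Check mutual best responses: a cell is a NE iff neither player can gain by unilaterally deviating.
The row player's best responses — vs b1: a1 (payoff 1); vs b2: a3 (payoff 6); vs b3: a3 (payoff 3); vs b4: a1 (payoff 3).
The column player's best responses — vs a1: b3 (payoff 4); vs a2: b4 (payoff 7); vs a3: b2 (payoff 5).
The only mutual best response is (a3, b2); neither player gains by switching there.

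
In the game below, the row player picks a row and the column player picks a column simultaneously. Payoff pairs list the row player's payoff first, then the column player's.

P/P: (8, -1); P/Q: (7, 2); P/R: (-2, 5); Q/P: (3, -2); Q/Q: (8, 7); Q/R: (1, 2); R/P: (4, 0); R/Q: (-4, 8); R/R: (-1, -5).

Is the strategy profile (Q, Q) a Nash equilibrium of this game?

Holding the column player at Q: the row player gets 8 from Q, versus 7 from P, -4 from R. No profitable deviation for the row player.
Holding the row player at Q: the column player gets 7 from Q, versus -2 from P, 2 from R. No profitable deviation for the column player either.

Yes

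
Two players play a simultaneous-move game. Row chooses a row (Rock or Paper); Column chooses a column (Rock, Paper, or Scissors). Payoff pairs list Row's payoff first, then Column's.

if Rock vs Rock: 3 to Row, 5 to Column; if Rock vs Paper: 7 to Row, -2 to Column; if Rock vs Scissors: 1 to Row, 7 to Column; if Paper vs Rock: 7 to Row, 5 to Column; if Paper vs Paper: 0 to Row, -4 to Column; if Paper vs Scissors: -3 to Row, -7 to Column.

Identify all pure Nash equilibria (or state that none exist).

Check mutual best responses: a cell is a NE iff neither player can gain by unilaterally deviating.
Row's best responses — vs Rock: Paper (payoff 7); vs Paper: Rock (payoff 7); vs Scissors: Rock (payoff 1).
Column's best responses — vs Rock: Scissors (payoff 7); vs Paper: Rock (payoff 5).
Mutual best responses occur at (Rock, Scissors) and (Paper, Rock); at each, neither player gains by switching.

(Rock, Scissors) and (Paper, Rock)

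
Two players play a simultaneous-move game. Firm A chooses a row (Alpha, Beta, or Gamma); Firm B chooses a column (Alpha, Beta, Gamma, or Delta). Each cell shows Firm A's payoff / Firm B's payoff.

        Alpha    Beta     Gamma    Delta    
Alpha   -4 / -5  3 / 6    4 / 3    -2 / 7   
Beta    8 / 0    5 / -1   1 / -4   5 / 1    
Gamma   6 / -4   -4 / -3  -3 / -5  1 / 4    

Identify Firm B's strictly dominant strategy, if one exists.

Delta

A strategy is strictly dominant if it gives Firm B a strictly higher payoff than every other strategy, against every choice by the opponent.
Delta strictly dominates: vs Alpha: 7 > each of {-5, 6, 3}; vs Beta: 1 > each of {0, -1, -4}; vs Gamma: 4 > each of {-4, -3, -5}.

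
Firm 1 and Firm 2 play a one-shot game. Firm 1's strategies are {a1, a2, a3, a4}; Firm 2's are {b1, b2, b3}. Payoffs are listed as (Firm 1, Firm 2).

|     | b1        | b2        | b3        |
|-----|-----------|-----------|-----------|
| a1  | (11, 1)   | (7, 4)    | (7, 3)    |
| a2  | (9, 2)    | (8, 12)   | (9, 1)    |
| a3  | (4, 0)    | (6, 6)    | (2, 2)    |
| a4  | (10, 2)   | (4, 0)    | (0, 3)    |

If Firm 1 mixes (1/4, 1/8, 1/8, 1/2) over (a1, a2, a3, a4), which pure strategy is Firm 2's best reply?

Firm 2's best reply maximizes expected payoff against the mix.
b1: (1/4)·1 + (1/8)·2 + (1/8)·0 + (1/2)·2 = 3/2
b2: (1/4)·4 + (1/8)·12 + (1/8)·6 + (1/2)·0 = 13/4
b3: (1/4)·3 + (1/8)·1 + (1/8)·2 + (1/2)·3 = 21/8
Highest expected payoff is 13/4, from b2.

b2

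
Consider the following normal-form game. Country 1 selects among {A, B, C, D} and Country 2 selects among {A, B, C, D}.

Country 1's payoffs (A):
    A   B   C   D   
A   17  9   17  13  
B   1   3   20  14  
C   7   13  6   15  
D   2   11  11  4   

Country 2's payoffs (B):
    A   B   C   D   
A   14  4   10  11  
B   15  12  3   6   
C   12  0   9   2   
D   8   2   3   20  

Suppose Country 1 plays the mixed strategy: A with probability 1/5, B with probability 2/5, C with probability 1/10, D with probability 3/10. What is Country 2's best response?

Country 2's best reply maximizes expected payoff against the mix.
A: (1/5)·14 + (2/5)·15 + (1/10)·12 + (3/10)·8 = 62/5
B: (1/5)·4 + (2/5)·12 + (1/10)·0 + (3/10)·2 = 31/5
C: (1/5)·10 + (2/5)·3 + (1/10)·9 + (3/10)·3 = 5
D: (1/5)·11 + (2/5)·6 + (1/10)·2 + (3/10)·20 = 54/5
Highest expected payoff is 62/5, from A.

A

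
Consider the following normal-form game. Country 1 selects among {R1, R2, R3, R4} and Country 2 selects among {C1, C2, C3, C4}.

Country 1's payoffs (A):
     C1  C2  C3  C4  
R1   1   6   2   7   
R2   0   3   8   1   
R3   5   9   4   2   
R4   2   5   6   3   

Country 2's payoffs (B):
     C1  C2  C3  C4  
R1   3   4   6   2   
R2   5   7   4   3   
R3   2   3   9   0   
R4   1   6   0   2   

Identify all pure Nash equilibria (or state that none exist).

No pure-strategy Nash equilibrium

Check mutual best responses: a cell is a NE iff neither player can gain by unilaterally deviating.
Country 1's best responses — vs C1: R3 (payoff 5); vs C2: R3 (payoff 9); vs C3: R2 (payoff 8); vs C4: R1 (payoff 7).
Country 2's best responses — vs R1: C3 (payoff 6); vs R2: C2 (payoff 7); vs R3: C3 (payoff 9); vs R4: C2 (payoff 6).
No cell has both players best-responding. For instance, Country 1's best reply to C2 is R3, but against R3 Country 2 prefers C3 over C2.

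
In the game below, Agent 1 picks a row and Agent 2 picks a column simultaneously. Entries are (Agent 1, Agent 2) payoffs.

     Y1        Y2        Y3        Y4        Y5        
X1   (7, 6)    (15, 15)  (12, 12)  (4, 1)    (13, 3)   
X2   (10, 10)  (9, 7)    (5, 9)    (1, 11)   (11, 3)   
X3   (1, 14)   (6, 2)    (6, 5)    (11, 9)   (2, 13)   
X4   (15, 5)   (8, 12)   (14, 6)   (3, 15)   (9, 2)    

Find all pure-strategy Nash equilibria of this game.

A profile is a Nash equilibrium when each player is best-responding to the other.
Agent 1's best responses — vs Y1: X4 (payoff 15); vs Y2: X1 (payoff 15); vs Y3: X4 (payoff 14); vs Y4: X3 (payoff 11); vs Y5: X1 (payoff 13).
Agent 2's best responses — vs X1: Y2 (payoff 15); vs X2: Y4 (payoff 11); vs X3: Y1 (payoff 14); vs X4: Y4 (payoff 15).
The only mutual best response is (X1, Y2); neither player gains by switching there.

(X1, Y2)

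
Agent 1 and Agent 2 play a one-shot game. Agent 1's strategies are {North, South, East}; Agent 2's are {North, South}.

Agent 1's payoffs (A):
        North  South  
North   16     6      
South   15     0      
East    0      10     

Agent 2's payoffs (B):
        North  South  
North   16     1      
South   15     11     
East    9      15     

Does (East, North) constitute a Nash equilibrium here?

Holding Agent 2 at North: Agent 1 gets 0 from East but could get 16 by switching to North. Agent 1 has a profitable deviation.

No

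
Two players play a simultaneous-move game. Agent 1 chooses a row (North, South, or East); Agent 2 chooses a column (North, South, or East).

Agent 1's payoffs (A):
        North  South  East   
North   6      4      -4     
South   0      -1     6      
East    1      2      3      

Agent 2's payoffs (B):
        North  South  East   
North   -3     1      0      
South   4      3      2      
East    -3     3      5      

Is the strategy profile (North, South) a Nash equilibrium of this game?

Yes

Holding Agent 2 at South: Agent 1 gets 4 from North, versus -1 from South, 2 from East. No profitable deviation for Agent 1.
Holding Agent 1 at North: Agent 2 gets 1 from South, versus -3 from North, 0 from East. No profitable deviation for Agent 2 either.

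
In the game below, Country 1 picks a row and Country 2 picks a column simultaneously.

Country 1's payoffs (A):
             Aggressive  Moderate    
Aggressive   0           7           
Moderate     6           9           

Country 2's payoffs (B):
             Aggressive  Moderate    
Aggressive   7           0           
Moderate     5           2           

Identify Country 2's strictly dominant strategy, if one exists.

A strategy is strictly dominant if it gives Country 2 a strictly higher payoff than every other strategy, against every choice by the opponent.
Aggressive strictly dominates: vs Aggressive: 7 > 0; vs Moderate: 5 > 2.

Aggressive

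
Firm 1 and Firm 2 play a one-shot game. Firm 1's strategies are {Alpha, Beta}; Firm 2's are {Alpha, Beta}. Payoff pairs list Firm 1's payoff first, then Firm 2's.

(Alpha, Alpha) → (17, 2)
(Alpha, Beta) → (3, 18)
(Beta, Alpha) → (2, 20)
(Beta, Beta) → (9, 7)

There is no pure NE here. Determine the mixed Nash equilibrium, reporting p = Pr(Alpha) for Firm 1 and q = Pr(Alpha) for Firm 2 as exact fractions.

In a mixed NE each player is indifferent between their pure strategies, so the opponent's mix sets the indifference.
Firm 2 indifferent between Alpha and Beta: p·2 + (1−p)·20 = p·18 + (1−p)·7 ⟹ 20 + (-18)p = 7 + 11p ⟹ p = 13/29.
Firm 1 indifferent between Alpha and Beta: q·17 + (1−q)·3 = q·2 + (1−q)·9 ⟹ 3 + 14q = 9 + (-7)q ⟹ q = 2/7.

p = 13/29, q = 2/7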